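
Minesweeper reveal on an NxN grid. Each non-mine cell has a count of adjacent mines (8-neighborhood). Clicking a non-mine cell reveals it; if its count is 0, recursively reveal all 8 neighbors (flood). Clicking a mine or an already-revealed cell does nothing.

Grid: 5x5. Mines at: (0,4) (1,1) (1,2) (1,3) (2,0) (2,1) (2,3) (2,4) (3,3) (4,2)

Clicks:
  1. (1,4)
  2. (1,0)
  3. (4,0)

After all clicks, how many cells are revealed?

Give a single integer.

Click 1 (1,4) count=4: revealed 1 new [(1,4)] -> total=1
Click 2 (1,0) count=3: revealed 1 new [(1,0)] -> total=2
Click 3 (4,0) count=0: revealed 4 new [(3,0) (3,1) (4,0) (4,1)] -> total=6

Answer: 6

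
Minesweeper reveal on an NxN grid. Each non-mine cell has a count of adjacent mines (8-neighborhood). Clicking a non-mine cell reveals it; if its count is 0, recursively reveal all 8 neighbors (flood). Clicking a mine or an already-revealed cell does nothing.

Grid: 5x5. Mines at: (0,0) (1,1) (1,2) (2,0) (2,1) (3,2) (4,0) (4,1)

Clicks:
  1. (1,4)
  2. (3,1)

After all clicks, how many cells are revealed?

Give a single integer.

Click 1 (1,4) count=0: revealed 10 new [(0,3) (0,4) (1,3) (1,4) (2,3) (2,4) (3,3) (3,4) (4,3) (4,4)] -> total=10
Click 2 (3,1) count=5: revealed 1 new [(3,1)] -> total=11

Answer: 11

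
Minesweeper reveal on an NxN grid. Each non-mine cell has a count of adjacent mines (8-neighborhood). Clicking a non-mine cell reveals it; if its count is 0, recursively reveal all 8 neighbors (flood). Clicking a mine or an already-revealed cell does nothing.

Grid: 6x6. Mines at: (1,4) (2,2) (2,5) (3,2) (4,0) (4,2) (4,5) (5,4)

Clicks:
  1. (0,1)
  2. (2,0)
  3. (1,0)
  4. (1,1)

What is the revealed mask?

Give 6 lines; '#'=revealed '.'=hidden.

Answer: ####..
####..
##....
##....
......
......

Derivation:
Click 1 (0,1) count=0: revealed 12 new [(0,0) (0,1) (0,2) (0,3) (1,0) (1,1) (1,2) (1,3) (2,0) (2,1) (3,0) (3,1)] -> total=12
Click 2 (2,0) count=0: revealed 0 new [(none)] -> total=12
Click 3 (1,0) count=0: revealed 0 new [(none)] -> total=12
Click 4 (1,1) count=1: revealed 0 new [(none)] -> total=12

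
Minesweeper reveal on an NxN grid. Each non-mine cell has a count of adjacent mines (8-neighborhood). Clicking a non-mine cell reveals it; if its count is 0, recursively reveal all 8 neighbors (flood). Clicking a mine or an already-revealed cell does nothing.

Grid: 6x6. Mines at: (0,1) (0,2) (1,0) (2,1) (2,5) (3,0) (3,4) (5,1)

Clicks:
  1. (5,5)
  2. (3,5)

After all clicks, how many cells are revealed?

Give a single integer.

Click 1 (5,5) count=0: revealed 8 new [(4,2) (4,3) (4,4) (4,5) (5,2) (5,3) (5,4) (5,5)] -> total=8
Click 2 (3,5) count=2: revealed 1 new [(3,5)] -> total=9

Answer: 9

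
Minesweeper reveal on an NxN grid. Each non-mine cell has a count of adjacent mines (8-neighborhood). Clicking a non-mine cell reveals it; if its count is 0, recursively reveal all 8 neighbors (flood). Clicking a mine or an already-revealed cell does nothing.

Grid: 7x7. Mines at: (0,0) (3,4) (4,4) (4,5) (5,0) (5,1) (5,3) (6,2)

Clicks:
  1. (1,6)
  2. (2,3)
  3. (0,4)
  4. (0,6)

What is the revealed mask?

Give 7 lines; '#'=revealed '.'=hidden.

Click 1 (1,6) count=0: revealed 30 new [(0,1) (0,2) (0,3) (0,4) (0,5) (0,6) (1,0) (1,1) (1,2) (1,3) (1,4) (1,5) (1,6) (2,0) (2,1) (2,2) (2,3) (2,4) (2,5) (2,6) (3,0) (3,1) (3,2) (3,3) (3,5) (3,6) (4,0) (4,1) (4,2) (4,3)] -> total=30
Click 2 (2,3) count=1: revealed 0 new [(none)] -> total=30
Click 3 (0,4) count=0: revealed 0 new [(none)] -> total=30
Click 4 (0,6) count=0: revealed 0 new [(none)] -> total=30

Answer: .######
#######
#######
####.##
####...
.......
.......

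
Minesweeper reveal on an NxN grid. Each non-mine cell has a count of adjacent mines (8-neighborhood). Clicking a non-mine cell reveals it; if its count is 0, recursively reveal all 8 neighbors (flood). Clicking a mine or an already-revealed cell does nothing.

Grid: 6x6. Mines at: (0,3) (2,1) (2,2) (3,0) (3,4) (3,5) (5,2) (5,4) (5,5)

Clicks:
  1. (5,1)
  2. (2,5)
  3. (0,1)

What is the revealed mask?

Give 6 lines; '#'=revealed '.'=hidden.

Click 1 (5,1) count=1: revealed 1 new [(5,1)] -> total=1
Click 2 (2,5) count=2: revealed 1 new [(2,5)] -> total=2
Click 3 (0,1) count=0: revealed 6 new [(0,0) (0,1) (0,2) (1,0) (1,1) (1,2)] -> total=8

Answer: ###...
###...
.....#
......
......
.#....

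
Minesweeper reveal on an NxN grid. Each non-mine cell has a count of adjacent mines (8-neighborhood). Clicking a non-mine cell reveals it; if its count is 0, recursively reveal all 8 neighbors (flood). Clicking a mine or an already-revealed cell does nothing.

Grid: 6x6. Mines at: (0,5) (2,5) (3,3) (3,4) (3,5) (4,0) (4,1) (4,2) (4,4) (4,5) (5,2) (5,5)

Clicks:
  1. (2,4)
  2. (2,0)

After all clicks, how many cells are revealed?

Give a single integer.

Click 1 (2,4) count=4: revealed 1 new [(2,4)] -> total=1
Click 2 (2,0) count=0: revealed 17 new [(0,0) (0,1) (0,2) (0,3) (0,4) (1,0) (1,1) (1,2) (1,3) (1,4) (2,0) (2,1) (2,2) (2,3) (3,0) (3,1) (3,2)] -> total=18

Answer: 18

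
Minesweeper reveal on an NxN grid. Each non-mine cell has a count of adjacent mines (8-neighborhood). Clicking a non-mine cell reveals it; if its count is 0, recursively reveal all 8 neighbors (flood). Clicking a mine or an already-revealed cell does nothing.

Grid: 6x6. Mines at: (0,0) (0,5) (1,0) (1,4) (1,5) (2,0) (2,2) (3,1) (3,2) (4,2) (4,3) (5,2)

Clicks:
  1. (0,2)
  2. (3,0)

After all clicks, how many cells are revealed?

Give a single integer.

Click 1 (0,2) count=0: revealed 6 new [(0,1) (0,2) (0,3) (1,1) (1,2) (1,3)] -> total=6
Click 2 (3,0) count=2: revealed 1 new [(3,0)] -> total=7

Answer: 7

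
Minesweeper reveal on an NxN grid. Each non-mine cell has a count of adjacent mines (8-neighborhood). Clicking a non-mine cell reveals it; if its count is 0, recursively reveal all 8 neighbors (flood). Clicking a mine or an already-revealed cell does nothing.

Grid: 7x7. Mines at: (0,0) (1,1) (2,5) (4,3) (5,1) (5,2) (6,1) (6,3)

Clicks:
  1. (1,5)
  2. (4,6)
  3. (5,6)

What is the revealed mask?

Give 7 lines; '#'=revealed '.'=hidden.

Click 1 (1,5) count=1: revealed 1 new [(1,5)] -> total=1
Click 2 (4,6) count=0: revealed 12 new [(3,4) (3,5) (3,6) (4,4) (4,5) (4,6) (5,4) (5,5) (5,6) (6,4) (6,5) (6,6)] -> total=13
Click 3 (5,6) count=0: revealed 0 new [(none)] -> total=13

Answer: .......
.....#.
.......
....###
....###
....###
....###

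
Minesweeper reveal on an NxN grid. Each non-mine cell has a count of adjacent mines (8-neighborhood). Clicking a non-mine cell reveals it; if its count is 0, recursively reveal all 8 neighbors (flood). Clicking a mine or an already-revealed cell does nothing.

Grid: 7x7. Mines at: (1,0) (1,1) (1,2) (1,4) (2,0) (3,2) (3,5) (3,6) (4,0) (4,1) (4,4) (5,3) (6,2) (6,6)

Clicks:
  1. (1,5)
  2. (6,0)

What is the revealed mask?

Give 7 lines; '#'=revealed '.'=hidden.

Answer: .......
.....#.
.......
.......
.......
##.....
##.....

Derivation:
Click 1 (1,5) count=1: revealed 1 new [(1,5)] -> total=1
Click 2 (6,0) count=0: revealed 4 new [(5,0) (5,1) (6,0) (6,1)] -> total=5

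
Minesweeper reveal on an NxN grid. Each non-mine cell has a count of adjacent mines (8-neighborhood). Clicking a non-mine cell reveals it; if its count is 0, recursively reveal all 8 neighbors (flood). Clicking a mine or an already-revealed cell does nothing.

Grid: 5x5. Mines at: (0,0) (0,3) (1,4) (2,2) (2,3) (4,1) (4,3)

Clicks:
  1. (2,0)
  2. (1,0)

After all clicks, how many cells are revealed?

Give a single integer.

Click 1 (2,0) count=0: revealed 6 new [(1,0) (1,1) (2,0) (2,1) (3,0) (3,1)] -> total=6
Click 2 (1,0) count=1: revealed 0 new [(none)] -> total=6

Answer: 6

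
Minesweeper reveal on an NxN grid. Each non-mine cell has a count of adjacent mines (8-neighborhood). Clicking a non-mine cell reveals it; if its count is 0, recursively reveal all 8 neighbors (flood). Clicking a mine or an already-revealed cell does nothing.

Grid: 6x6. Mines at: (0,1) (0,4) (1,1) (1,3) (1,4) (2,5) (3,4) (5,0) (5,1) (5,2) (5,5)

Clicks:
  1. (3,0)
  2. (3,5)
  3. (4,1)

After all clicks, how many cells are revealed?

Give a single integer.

Click 1 (3,0) count=0: revealed 12 new [(2,0) (2,1) (2,2) (2,3) (3,0) (3,1) (3,2) (3,3) (4,0) (4,1) (4,2) (4,3)] -> total=12
Click 2 (3,5) count=2: revealed 1 new [(3,5)] -> total=13
Click 3 (4,1) count=3: revealed 0 new [(none)] -> total=13

Answer: 13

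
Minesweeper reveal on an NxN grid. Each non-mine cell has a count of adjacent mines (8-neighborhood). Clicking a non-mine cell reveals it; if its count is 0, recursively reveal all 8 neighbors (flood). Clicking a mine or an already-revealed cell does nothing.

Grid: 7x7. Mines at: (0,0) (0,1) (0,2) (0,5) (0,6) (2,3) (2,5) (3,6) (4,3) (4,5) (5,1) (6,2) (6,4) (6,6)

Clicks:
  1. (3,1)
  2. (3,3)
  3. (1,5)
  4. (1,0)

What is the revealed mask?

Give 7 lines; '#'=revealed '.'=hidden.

Answer: .......
###..#.
###....
####...
###....
.......
.......

Derivation:
Click 1 (3,1) count=0: revealed 12 new [(1,0) (1,1) (1,2) (2,0) (2,1) (2,2) (3,0) (3,1) (3,2) (4,0) (4,1) (4,2)] -> total=12
Click 2 (3,3) count=2: revealed 1 new [(3,3)] -> total=13
Click 3 (1,5) count=3: revealed 1 new [(1,5)] -> total=14
Click 4 (1,0) count=2: revealed 0 new [(none)] -> total=14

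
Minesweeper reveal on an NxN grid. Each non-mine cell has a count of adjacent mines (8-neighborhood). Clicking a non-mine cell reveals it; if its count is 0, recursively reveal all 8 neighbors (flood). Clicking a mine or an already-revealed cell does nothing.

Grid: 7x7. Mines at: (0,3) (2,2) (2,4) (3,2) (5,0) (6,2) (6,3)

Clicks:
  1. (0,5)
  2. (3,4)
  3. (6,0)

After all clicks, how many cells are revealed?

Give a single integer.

Click 1 (0,5) count=0: revealed 23 new [(0,4) (0,5) (0,6) (1,4) (1,5) (1,6) (2,5) (2,6) (3,3) (3,4) (3,5) (3,6) (4,3) (4,4) (4,5) (4,6) (5,3) (5,4) (5,5) (5,6) (6,4) (6,5) (6,6)] -> total=23
Click 2 (3,4) count=1: revealed 0 new [(none)] -> total=23
Click 3 (6,0) count=1: revealed 1 new [(6,0)] -> total=24

Answer: 24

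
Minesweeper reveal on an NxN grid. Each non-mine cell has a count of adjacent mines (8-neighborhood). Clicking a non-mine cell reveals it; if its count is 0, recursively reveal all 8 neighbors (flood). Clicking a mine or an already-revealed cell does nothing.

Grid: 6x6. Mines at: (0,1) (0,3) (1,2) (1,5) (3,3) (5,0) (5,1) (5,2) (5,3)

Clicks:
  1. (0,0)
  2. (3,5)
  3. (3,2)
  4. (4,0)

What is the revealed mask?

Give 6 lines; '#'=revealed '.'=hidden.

Answer: #.....
......
....##
..#.##
#...##
....##

Derivation:
Click 1 (0,0) count=1: revealed 1 new [(0,0)] -> total=1
Click 2 (3,5) count=0: revealed 8 new [(2,4) (2,5) (3,4) (3,5) (4,4) (4,5) (5,4) (5,5)] -> total=9
Click 3 (3,2) count=1: revealed 1 new [(3,2)] -> total=10
Click 4 (4,0) count=2: revealed 1 new [(4,0)] -> total=11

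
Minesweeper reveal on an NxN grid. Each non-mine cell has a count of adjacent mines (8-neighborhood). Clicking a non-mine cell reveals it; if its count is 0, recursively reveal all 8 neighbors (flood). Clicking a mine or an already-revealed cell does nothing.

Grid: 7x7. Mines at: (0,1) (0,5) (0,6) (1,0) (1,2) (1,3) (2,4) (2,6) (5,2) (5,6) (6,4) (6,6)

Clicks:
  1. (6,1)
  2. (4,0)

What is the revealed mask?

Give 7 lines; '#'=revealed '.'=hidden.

Click 1 (6,1) count=1: revealed 1 new [(6,1)] -> total=1
Click 2 (4,0) count=0: revealed 15 new [(2,0) (2,1) (2,2) (2,3) (3,0) (3,1) (3,2) (3,3) (4,0) (4,1) (4,2) (4,3) (5,0) (5,1) (6,0)] -> total=16

Answer: .......
.......
####...
####...
####...
##.....
##.....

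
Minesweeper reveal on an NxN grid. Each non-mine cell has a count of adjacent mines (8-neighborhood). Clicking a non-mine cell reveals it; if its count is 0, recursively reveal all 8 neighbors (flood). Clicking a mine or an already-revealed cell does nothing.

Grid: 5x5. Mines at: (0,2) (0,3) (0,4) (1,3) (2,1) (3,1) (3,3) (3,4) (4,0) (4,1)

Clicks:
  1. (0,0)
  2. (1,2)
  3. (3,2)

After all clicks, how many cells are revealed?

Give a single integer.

Answer: 6

Derivation:
Click 1 (0,0) count=0: revealed 4 new [(0,0) (0,1) (1,0) (1,1)] -> total=4
Click 2 (1,2) count=4: revealed 1 new [(1,2)] -> total=5
Click 3 (3,2) count=4: revealed 1 new [(3,2)] -> total=6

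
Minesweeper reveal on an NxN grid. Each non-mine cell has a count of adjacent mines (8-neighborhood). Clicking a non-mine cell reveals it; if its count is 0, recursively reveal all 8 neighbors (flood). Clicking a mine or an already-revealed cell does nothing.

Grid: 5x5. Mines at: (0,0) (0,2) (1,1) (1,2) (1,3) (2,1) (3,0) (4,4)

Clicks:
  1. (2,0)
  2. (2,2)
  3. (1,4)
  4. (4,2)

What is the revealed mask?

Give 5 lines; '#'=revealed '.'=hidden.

Answer: .....
....#
#.#..
.###.
.###.

Derivation:
Click 1 (2,0) count=3: revealed 1 new [(2,0)] -> total=1
Click 2 (2,2) count=4: revealed 1 new [(2,2)] -> total=2
Click 3 (1,4) count=1: revealed 1 new [(1,4)] -> total=3
Click 4 (4,2) count=0: revealed 6 new [(3,1) (3,2) (3,3) (4,1) (4,2) (4,3)] -> total=9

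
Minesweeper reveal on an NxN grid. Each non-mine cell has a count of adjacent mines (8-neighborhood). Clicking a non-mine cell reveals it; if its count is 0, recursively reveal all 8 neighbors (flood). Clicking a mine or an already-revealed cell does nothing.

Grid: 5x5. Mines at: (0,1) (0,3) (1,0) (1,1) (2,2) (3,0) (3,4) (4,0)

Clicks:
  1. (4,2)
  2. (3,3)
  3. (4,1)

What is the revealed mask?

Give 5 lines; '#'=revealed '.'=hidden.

Click 1 (4,2) count=0: revealed 6 new [(3,1) (3,2) (3,3) (4,1) (4,2) (4,3)] -> total=6
Click 2 (3,3) count=2: revealed 0 new [(none)] -> total=6
Click 3 (4,1) count=2: revealed 0 new [(none)] -> total=6

Answer: .....
.....
.....
.###.
.###.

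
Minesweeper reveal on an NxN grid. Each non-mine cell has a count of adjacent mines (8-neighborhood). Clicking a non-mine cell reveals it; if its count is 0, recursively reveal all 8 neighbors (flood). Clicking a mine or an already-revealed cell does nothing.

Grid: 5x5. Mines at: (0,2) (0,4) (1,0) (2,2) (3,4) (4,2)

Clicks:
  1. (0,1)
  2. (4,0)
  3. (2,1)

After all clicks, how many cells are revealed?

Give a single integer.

Click 1 (0,1) count=2: revealed 1 new [(0,1)] -> total=1
Click 2 (4,0) count=0: revealed 6 new [(2,0) (2,1) (3,0) (3,1) (4,0) (4,1)] -> total=7
Click 3 (2,1) count=2: revealed 0 new [(none)] -> total=7

Answer: 7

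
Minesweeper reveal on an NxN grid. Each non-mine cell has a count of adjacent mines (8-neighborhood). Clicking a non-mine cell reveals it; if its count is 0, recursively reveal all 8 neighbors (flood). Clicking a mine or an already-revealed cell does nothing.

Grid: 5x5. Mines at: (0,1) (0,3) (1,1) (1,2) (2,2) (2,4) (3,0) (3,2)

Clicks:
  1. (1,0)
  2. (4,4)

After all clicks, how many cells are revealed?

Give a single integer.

Click 1 (1,0) count=2: revealed 1 new [(1,0)] -> total=1
Click 2 (4,4) count=0: revealed 4 new [(3,3) (3,4) (4,3) (4,4)] -> total=5

Answer: 5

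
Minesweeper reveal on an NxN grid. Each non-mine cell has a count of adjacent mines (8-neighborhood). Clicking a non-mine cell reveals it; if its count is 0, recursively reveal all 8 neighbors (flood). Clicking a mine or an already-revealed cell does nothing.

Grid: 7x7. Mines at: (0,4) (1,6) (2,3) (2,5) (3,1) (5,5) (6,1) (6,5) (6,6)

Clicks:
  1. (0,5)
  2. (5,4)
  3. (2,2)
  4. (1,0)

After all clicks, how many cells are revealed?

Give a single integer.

Answer: 13

Derivation:
Click 1 (0,5) count=2: revealed 1 new [(0,5)] -> total=1
Click 2 (5,4) count=2: revealed 1 new [(5,4)] -> total=2
Click 3 (2,2) count=2: revealed 1 new [(2,2)] -> total=3
Click 4 (1,0) count=0: revealed 10 new [(0,0) (0,1) (0,2) (0,3) (1,0) (1,1) (1,2) (1,3) (2,0) (2,1)] -> total=13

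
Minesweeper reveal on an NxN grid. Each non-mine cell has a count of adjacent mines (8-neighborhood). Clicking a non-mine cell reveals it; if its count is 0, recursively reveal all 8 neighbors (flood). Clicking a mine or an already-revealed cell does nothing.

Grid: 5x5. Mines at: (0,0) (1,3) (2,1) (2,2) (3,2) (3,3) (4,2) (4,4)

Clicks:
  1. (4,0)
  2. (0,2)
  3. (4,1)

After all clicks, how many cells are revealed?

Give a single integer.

Click 1 (4,0) count=0: revealed 4 new [(3,0) (3,1) (4,0) (4,1)] -> total=4
Click 2 (0,2) count=1: revealed 1 new [(0,2)] -> total=5
Click 3 (4,1) count=2: revealed 0 new [(none)] -> total=5

Answer: 5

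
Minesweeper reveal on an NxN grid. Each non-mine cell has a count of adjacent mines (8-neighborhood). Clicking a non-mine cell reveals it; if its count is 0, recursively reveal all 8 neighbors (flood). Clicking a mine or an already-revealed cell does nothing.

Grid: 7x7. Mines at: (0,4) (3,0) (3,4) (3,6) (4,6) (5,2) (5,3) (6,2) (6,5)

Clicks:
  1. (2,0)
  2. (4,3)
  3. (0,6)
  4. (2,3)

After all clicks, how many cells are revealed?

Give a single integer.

Answer: 9

Derivation:
Click 1 (2,0) count=1: revealed 1 new [(2,0)] -> total=1
Click 2 (4,3) count=3: revealed 1 new [(4,3)] -> total=2
Click 3 (0,6) count=0: revealed 6 new [(0,5) (0,6) (1,5) (1,6) (2,5) (2,6)] -> total=8
Click 4 (2,3) count=1: revealed 1 new [(2,3)] -> total=9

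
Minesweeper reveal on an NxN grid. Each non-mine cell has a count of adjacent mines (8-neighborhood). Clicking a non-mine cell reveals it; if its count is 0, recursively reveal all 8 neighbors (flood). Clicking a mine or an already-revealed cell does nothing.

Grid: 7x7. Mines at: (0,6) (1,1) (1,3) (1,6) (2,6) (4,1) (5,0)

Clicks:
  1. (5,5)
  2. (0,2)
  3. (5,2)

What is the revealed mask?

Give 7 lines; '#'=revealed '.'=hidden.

Answer: ..#....
.......
..####.
..#####
..#####
.######
.######

Derivation:
Click 1 (5,5) count=0: revealed 26 new [(2,2) (2,3) (2,4) (2,5) (3,2) (3,3) (3,4) (3,5) (3,6) (4,2) (4,3) (4,4) (4,5) (4,6) (5,1) (5,2) (5,3) (5,4) (5,5) (5,6) (6,1) (6,2) (6,3) (6,4) (6,5) (6,6)] -> total=26
Click 2 (0,2) count=2: revealed 1 new [(0,2)] -> total=27
Click 3 (5,2) count=1: revealed 0 new [(none)] -> total=27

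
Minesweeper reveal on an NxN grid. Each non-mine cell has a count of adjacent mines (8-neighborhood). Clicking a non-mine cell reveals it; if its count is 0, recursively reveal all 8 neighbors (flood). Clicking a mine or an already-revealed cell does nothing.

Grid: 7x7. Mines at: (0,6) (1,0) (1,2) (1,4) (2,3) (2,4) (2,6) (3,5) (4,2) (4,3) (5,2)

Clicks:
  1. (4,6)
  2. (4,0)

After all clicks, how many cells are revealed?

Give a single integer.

Click 1 (4,6) count=1: revealed 1 new [(4,6)] -> total=1
Click 2 (4,0) count=0: revealed 10 new [(2,0) (2,1) (3,0) (3,1) (4,0) (4,1) (5,0) (5,1) (6,0) (6,1)] -> total=11

Answer: 11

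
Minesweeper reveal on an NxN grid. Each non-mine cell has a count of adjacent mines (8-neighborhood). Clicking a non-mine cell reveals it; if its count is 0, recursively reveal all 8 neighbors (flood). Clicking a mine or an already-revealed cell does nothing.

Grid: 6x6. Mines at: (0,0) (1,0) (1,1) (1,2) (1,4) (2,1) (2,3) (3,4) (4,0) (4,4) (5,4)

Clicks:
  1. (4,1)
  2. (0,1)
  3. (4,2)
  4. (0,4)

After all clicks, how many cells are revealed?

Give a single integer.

Click 1 (4,1) count=1: revealed 1 new [(4,1)] -> total=1
Click 2 (0,1) count=4: revealed 1 new [(0,1)] -> total=2
Click 3 (4,2) count=0: revealed 8 new [(3,1) (3,2) (3,3) (4,2) (4,3) (5,1) (5,2) (5,3)] -> total=10
Click 4 (0,4) count=1: revealed 1 new [(0,4)] -> total=11

Answer: 11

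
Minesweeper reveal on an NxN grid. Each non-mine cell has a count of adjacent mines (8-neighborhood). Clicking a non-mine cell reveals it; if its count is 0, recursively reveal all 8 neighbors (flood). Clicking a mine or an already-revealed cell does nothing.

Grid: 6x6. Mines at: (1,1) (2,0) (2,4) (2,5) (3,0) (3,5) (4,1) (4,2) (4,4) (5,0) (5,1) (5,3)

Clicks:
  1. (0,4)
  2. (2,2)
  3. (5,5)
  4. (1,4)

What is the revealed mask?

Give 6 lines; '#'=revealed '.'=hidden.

Click 1 (0,4) count=0: revealed 8 new [(0,2) (0,3) (0,4) (0,5) (1,2) (1,3) (1,4) (1,5)] -> total=8
Click 2 (2,2) count=1: revealed 1 new [(2,2)] -> total=9
Click 3 (5,5) count=1: revealed 1 new [(5,5)] -> total=10
Click 4 (1,4) count=2: revealed 0 new [(none)] -> total=10

Answer: ..####
..####
..#...
......
......
.....#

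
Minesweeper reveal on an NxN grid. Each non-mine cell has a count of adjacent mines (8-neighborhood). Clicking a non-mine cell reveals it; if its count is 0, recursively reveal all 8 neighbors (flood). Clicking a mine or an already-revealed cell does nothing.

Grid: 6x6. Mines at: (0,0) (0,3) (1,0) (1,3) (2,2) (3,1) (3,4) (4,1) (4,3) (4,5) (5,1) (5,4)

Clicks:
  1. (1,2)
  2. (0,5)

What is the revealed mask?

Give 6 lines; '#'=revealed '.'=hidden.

Click 1 (1,2) count=3: revealed 1 new [(1,2)] -> total=1
Click 2 (0,5) count=0: revealed 6 new [(0,4) (0,5) (1,4) (1,5) (2,4) (2,5)] -> total=7

Answer: ....##
..#.##
....##
......
......
......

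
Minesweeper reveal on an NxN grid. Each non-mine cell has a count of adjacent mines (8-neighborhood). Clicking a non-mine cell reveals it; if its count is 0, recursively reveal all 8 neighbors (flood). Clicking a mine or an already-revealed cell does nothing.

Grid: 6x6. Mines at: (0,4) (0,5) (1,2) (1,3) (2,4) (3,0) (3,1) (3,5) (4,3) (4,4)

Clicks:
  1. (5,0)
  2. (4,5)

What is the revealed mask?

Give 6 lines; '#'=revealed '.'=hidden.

Click 1 (5,0) count=0: revealed 6 new [(4,0) (4,1) (4,2) (5,0) (5,1) (5,2)] -> total=6
Click 2 (4,5) count=2: revealed 1 new [(4,5)] -> total=7

Answer: ......
......
......
......
###..#
###...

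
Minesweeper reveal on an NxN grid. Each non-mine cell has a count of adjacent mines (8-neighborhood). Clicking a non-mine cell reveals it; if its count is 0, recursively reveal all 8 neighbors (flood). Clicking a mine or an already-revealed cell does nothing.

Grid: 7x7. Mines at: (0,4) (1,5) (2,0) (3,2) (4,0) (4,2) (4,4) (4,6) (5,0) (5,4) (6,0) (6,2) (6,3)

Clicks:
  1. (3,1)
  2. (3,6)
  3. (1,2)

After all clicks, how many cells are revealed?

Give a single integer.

Click 1 (3,1) count=4: revealed 1 new [(3,1)] -> total=1
Click 2 (3,6) count=1: revealed 1 new [(3,6)] -> total=2
Click 3 (1,2) count=0: revealed 11 new [(0,0) (0,1) (0,2) (0,3) (1,0) (1,1) (1,2) (1,3) (2,1) (2,2) (2,3)] -> total=13

Answer: 13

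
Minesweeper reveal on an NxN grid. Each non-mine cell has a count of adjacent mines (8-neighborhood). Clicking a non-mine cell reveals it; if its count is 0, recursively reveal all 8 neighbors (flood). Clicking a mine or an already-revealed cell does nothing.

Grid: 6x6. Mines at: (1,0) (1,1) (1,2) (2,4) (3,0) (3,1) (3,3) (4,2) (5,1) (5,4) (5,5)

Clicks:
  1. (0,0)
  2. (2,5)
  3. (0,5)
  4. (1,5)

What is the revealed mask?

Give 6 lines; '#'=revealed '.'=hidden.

Click 1 (0,0) count=2: revealed 1 new [(0,0)] -> total=1
Click 2 (2,5) count=1: revealed 1 new [(2,5)] -> total=2
Click 3 (0,5) count=0: revealed 6 new [(0,3) (0,4) (0,5) (1,3) (1,4) (1,5)] -> total=8
Click 4 (1,5) count=1: revealed 0 new [(none)] -> total=8

Answer: #..###
...###
.....#
......
......
......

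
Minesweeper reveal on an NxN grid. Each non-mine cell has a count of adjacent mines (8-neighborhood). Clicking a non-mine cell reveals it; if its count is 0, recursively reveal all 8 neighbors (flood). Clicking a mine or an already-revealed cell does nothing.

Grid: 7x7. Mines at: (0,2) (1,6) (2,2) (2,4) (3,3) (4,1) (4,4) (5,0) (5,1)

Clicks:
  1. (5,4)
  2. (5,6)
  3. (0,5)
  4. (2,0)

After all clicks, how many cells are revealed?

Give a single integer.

Click 1 (5,4) count=1: revealed 1 new [(5,4)] -> total=1
Click 2 (5,6) count=0: revealed 15 new [(2,5) (2,6) (3,5) (3,6) (4,5) (4,6) (5,2) (5,3) (5,5) (5,6) (6,2) (6,3) (6,4) (6,5) (6,6)] -> total=16
Click 3 (0,5) count=1: revealed 1 new [(0,5)] -> total=17
Click 4 (2,0) count=0: revealed 8 new [(0,0) (0,1) (1,0) (1,1) (2,0) (2,1) (3,0) (3,1)] -> total=25

Answer: 25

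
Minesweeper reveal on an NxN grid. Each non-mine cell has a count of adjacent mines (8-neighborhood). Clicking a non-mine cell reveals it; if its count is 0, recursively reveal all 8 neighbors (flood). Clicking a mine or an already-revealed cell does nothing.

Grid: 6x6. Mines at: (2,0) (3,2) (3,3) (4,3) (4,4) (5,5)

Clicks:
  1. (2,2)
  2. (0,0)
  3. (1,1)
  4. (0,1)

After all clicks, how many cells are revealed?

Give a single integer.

Click 1 (2,2) count=2: revealed 1 new [(2,2)] -> total=1
Click 2 (0,0) count=0: revealed 18 new [(0,0) (0,1) (0,2) (0,3) (0,4) (0,5) (1,0) (1,1) (1,2) (1,3) (1,4) (1,5) (2,1) (2,3) (2,4) (2,5) (3,4) (3,5)] -> total=19
Click 3 (1,1) count=1: revealed 0 new [(none)] -> total=19
Click 4 (0,1) count=0: revealed 0 new [(none)] -> total=19

Answer: 19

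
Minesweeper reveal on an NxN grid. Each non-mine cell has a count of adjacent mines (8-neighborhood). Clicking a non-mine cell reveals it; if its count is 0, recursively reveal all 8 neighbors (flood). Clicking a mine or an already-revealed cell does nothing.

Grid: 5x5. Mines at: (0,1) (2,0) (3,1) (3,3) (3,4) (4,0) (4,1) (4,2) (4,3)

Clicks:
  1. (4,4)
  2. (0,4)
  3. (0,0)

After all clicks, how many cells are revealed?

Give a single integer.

Click 1 (4,4) count=3: revealed 1 new [(4,4)] -> total=1
Click 2 (0,4) count=0: revealed 9 new [(0,2) (0,3) (0,4) (1,2) (1,3) (1,4) (2,2) (2,3) (2,4)] -> total=10
Click 3 (0,0) count=1: revealed 1 new [(0,0)] -> total=11

Answer: 11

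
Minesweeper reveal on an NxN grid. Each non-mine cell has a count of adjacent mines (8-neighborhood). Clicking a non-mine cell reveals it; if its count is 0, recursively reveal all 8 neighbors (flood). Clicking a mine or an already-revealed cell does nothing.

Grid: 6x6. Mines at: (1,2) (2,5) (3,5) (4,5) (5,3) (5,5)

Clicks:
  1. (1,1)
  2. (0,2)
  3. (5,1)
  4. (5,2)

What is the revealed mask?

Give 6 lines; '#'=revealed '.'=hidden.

Click 1 (1,1) count=1: revealed 1 new [(1,1)] -> total=1
Click 2 (0,2) count=1: revealed 1 new [(0,2)] -> total=2
Click 3 (5,1) count=0: revealed 21 new [(0,0) (0,1) (1,0) (2,0) (2,1) (2,2) (2,3) (2,4) (3,0) (3,1) (3,2) (3,3) (3,4) (4,0) (4,1) (4,2) (4,3) (4,4) (5,0) (5,1) (5,2)] -> total=23
Click 4 (5,2) count=1: revealed 0 new [(none)] -> total=23

Answer: ###...
##....
#####.
#####.
#####.
###...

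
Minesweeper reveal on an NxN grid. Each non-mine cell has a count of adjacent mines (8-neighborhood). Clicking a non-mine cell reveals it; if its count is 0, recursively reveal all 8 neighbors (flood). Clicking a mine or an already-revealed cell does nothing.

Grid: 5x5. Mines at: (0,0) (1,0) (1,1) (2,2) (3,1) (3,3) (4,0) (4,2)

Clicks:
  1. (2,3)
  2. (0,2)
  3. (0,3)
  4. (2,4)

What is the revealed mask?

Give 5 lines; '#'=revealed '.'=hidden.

Answer: ..###
..###
...##
.....
.....

Derivation:
Click 1 (2,3) count=2: revealed 1 new [(2,3)] -> total=1
Click 2 (0,2) count=1: revealed 1 new [(0,2)] -> total=2
Click 3 (0,3) count=0: revealed 6 new [(0,3) (0,4) (1,2) (1,3) (1,4) (2,4)] -> total=8
Click 4 (2,4) count=1: revealed 0 new [(none)] -> total=8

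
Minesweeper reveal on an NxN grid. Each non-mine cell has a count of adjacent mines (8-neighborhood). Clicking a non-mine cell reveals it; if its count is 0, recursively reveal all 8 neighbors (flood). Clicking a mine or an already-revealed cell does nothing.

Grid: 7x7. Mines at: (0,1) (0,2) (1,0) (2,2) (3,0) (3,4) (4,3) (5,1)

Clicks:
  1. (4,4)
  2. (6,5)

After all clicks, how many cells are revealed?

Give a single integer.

Click 1 (4,4) count=2: revealed 1 new [(4,4)] -> total=1
Click 2 (6,5) count=0: revealed 26 new [(0,3) (0,4) (0,5) (0,6) (1,3) (1,4) (1,5) (1,6) (2,3) (2,4) (2,5) (2,6) (3,5) (3,6) (4,5) (4,6) (5,2) (5,3) (5,4) (5,5) (5,6) (6,2) (6,3) (6,4) (6,5) (6,6)] -> total=27

Answer: 27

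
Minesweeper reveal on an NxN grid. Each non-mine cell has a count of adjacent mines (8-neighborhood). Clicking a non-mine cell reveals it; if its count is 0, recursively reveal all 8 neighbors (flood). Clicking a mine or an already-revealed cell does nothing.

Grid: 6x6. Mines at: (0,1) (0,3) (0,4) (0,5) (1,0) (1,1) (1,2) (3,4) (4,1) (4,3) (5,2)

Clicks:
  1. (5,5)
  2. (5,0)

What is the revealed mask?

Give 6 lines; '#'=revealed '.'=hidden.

Answer: ......
......
......
......
....##
#...##

Derivation:
Click 1 (5,5) count=0: revealed 4 new [(4,4) (4,5) (5,4) (5,5)] -> total=4
Click 2 (5,0) count=1: revealed 1 new [(5,0)] -> total=5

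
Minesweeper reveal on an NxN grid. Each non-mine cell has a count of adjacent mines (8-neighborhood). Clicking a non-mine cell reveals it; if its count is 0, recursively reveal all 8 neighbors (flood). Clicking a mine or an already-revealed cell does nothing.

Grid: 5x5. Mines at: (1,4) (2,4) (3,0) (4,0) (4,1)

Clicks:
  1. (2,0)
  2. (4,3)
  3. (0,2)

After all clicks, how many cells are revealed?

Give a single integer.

Click 1 (2,0) count=1: revealed 1 new [(2,0)] -> total=1
Click 2 (4,3) count=0: revealed 6 new [(3,2) (3,3) (3,4) (4,2) (4,3) (4,4)] -> total=7
Click 3 (0,2) count=0: revealed 12 new [(0,0) (0,1) (0,2) (0,3) (1,0) (1,1) (1,2) (1,3) (2,1) (2,2) (2,3) (3,1)] -> total=19

Answer: 19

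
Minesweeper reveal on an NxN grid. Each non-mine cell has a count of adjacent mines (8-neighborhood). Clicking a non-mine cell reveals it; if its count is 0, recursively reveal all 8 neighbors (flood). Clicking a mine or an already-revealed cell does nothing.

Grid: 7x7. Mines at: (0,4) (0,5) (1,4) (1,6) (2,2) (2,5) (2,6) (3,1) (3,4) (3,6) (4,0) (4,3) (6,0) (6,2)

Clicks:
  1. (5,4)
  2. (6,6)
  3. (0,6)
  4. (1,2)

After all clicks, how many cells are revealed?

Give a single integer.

Answer: 13

Derivation:
Click 1 (5,4) count=1: revealed 1 new [(5,4)] -> total=1
Click 2 (6,6) count=0: revealed 10 new [(4,4) (4,5) (4,6) (5,3) (5,5) (5,6) (6,3) (6,4) (6,5) (6,6)] -> total=11
Click 3 (0,6) count=2: revealed 1 new [(0,6)] -> total=12
Click 4 (1,2) count=1: revealed 1 new [(1,2)] -> total=13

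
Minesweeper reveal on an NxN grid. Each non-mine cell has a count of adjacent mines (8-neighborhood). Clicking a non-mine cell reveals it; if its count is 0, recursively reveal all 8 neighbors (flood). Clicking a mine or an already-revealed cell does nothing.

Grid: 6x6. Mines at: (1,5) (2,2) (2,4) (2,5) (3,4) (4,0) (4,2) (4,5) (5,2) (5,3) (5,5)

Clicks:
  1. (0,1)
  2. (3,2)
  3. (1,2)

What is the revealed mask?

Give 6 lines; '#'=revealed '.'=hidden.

Click 1 (0,1) count=0: revealed 14 new [(0,0) (0,1) (0,2) (0,3) (0,4) (1,0) (1,1) (1,2) (1,3) (1,4) (2,0) (2,1) (3,0) (3,1)] -> total=14
Click 2 (3,2) count=2: revealed 1 new [(3,2)] -> total=15
Click 3 (1,2) count=1: revealed 0 new [(none)] -> total=15

Answer: #####.
#####.
##....
###...
......
......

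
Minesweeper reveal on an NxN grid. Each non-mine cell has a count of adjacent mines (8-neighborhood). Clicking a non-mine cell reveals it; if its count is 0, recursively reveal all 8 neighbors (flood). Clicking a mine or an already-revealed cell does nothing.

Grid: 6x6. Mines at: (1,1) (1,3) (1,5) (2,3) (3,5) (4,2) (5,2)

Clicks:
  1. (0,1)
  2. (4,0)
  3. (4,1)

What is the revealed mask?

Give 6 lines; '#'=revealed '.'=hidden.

Answer: .#....
......
##....
##....
##....
##....

Derivation:
Click 1 (0,1) count=1: revealed 1 new [(0,1)] -> total=1
Click 2 (4,0) count=0: revealed 8 new [(2,0) (2,1) (3,0) (3,1) (4,0) (4,1) (5,0) (5,1)] -> total=9
Click 3 (4,1) count=2: revealed 0 new [(none)] -> total=9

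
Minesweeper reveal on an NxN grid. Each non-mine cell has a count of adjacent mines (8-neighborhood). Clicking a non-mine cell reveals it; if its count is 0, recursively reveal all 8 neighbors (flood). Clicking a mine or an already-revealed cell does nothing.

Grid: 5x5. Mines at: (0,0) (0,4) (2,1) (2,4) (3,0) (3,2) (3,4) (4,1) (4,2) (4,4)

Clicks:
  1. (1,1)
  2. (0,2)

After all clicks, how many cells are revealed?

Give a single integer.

Answer: 6

Derivation:
Click 1 (1,1) count=2: revealed 1 new [(1,1)] -> total=1
Click 2 (0,2) count=0: revealed 5 new [(0,1) (0,2) (0,3) (1,2) (1,3)] -> total=6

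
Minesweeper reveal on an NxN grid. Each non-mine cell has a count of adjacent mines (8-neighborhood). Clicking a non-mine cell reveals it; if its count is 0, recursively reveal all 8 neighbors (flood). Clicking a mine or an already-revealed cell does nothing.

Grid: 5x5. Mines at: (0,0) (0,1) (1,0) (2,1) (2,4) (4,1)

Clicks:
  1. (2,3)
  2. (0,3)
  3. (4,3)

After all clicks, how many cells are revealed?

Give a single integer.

Answer: 13

Derivation:
Click 1 (2,3) count=1: revealed 1 new [(2,3)] -> total=1
Click 2 (0,3) count=0: revealed 6 new [(0,2) (0,3) (0,4) (1,2) (1,3) (1,4)] -> total=7
Click 3 (4,3) count=0: revealed 6 new [(3,2) (3,3) (3,4) (4,2) (4,3) (4,4)] -> total=13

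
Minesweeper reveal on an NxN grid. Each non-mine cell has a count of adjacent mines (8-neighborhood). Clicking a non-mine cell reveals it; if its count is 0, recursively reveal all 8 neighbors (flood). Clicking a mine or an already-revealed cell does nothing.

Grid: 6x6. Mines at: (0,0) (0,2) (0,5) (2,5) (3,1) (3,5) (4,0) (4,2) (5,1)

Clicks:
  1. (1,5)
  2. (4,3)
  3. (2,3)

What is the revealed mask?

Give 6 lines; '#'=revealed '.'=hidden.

Answer: ......
..####
..###.
..###.
...#..
......

Derivation:
Click 1 (1,5) count=2: revealed 1 new [(1,5)] -> total=1
Click 2 (4,3) count=1: revealed 1 new [(4,3)] -> total=2
Click 3 (2,3) count=0: revealed 9 new [(1,2) (1,3) (1,4) (2,2) (2,3) (2,4) (3,2) (3,3) (3,4)] -> total=11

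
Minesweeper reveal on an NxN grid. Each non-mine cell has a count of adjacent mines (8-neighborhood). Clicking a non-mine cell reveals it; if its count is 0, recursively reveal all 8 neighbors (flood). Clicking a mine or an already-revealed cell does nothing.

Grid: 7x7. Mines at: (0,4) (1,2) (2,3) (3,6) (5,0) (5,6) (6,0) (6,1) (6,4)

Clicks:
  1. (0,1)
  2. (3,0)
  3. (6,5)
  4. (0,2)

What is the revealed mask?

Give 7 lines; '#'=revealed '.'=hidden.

Click 1 (0,1) count=1: revealed 1 new [(0,1)] -> total=1
Click 2 (3,0) count=0: revealed 23 new [(0,0) (1,0) (1,1) (2,0) (2,1) (2,2) (3,0) (3,1) (3,2) (3,3) (3,4) (3,5) (4,0) (4,1) (4,2) (4,3) (4,4) (4,5) (5,1) (5,2) (5,3) (5,4) (5,5)] -> total=24
Click 3 (6,5) count=2: revealed 1 new [(6,5)] -> total=25
Click 4 (0,2) count=1: revealed 1 new [(0,2)] -> total=26

Answer: ###....
##.....
###....
######.
######.
.#####.
.....#.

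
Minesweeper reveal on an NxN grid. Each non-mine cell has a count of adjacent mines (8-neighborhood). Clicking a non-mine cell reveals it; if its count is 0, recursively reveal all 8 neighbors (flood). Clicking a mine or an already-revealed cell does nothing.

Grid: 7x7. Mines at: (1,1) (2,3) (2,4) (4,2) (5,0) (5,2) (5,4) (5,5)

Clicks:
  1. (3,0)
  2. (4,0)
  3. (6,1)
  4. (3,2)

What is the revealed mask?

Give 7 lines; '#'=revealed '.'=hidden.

Answer: .......
.......
##.....
###....
##.....
.......
.#.....

Derivation:
Click 1 (3,0) count=0: revealed 6 new [(2,0) (2,1) (3,0) (3,1) (4,0) (4,1)] -> total=6
Click 2 (4,0) count=1: revealed 0 new [(none)] -> total=6
Click 3 (6,1) count=2: revealed 1 new [(6,1)] -> total=7
Click 4 (3,2) count=2: revealed 1 new [(3,2)] -> total=8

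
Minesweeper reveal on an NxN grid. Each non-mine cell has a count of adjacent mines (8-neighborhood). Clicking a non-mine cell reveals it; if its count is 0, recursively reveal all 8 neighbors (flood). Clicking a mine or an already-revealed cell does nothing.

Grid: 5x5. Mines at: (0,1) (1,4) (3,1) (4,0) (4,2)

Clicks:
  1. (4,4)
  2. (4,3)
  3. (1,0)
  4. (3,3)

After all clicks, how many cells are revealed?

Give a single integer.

Click 1 (4,4) count=0: revealed 6 new [(2,3) (2,4) (3,3) (3,4) (4,3) (4,4)] -> total=6
Click 2 (4,3) count=1: revealed 0 new [(none)] -> total=6
Click 3 (1,0) count=1: revealed 1 new [(1,0)] -> total=7
Click 4 (3,3) count=1: revealed 0 new [(none)] -> total=7

Answer: 7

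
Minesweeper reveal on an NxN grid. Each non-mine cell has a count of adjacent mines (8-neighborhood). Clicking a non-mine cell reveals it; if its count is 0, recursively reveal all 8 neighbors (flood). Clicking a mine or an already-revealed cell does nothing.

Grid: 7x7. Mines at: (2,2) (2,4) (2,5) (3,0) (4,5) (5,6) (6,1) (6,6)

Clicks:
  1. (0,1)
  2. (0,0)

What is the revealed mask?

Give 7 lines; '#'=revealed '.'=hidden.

Answer: #######
#######
##.....
.......
.......
.......
.......

Derivation:
Click 1 (0,1) count=0: revealed 16 new [(0,0) (0,1) (0,2) (0,3) (0,4) (0,5) (0,6) (1,0) (1,1) (1,2) (1,3) (1,4) (1,5) (1,6) (2,0) (2,1)] -> total=16
Click 2 (0,0) count=0: revealed 0 new [(none)] -> total=16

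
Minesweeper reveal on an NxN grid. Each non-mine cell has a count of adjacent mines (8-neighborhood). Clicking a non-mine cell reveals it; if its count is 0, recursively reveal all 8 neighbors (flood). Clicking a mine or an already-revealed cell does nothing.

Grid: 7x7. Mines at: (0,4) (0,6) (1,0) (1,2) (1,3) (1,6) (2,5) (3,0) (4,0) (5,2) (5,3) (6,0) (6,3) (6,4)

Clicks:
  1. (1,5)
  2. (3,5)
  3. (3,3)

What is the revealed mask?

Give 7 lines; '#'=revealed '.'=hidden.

Click 1 (1,5) count=4: revealed 1 new [(1,5)] -> total=1
Click 2 (3,5) count=1: revealed 1 new [(3,5)] -> total=2
Click 3 (3,3) count=0: revealed 12 new [(2,1) (2,2) (2,3) (2,4) (3,1) (3,2) (3,3) (3,4) (4,1) (4,2) (4,3) (4,4)] -> total=14

Answer: .......
.....#.
.####..
.#####.
.####..
.......
.......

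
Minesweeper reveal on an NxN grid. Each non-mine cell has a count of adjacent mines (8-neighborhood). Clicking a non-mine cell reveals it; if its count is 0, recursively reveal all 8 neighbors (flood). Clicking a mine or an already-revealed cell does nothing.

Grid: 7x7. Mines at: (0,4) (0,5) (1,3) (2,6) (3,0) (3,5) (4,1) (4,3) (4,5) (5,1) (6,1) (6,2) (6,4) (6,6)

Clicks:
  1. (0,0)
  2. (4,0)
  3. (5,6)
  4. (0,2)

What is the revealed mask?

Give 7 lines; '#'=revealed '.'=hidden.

Answer: ###....
###....
###....
.......
#......
......#
.......

Derivation:
Click 1 (0,0) count=0: revealed 9 new [(0,0) (0,1) (0,2) (1,0) (1,1) (1,2) (2,0) (2,1) (2,2)] -> total=9
Click 2 (4,0) count=3: revealed 1 new [(4,0)] -> total=10
Click 3 (5,6) count=2: revealed 1 new [(5,6)] -> total=11
Click 4 (0,2) count=1: revealed 0 new [(none)] -> total=11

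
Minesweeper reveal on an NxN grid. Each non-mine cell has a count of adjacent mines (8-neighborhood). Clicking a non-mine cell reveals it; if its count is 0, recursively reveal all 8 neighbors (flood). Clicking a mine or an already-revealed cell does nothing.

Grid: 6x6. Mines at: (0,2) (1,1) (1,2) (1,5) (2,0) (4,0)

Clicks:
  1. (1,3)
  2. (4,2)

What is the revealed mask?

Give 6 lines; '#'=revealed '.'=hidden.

Click 1 (1,3) count=2: revealed 1 new [(1,3)] -> total=1
Click 2 (4,2) count=0: revealed 20 new [(2,1) (2,2) (2,3) (2,4) (2,5) (3,1) (3,2) (3,3) (3,4) (3,5) (4,1) (4,2) (4,3) (4,4) (4,5) (5,1) (5,2) (5,3) (5,4) (5,5)] -> total=21

Answer: ......
...#..
.#####
.#####
.#####
.#####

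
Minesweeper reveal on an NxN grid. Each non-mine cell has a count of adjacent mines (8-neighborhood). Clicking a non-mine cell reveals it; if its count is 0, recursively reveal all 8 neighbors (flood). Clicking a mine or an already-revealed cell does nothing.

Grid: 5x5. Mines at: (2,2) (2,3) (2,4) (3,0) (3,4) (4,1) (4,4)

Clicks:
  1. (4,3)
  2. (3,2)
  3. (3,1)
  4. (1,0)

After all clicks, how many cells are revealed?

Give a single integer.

Click 1 (4,3) count=2: revealed 1 new [(4,3)] -> total=1
Click 2 (3,2) count=3: revealed 1 new [(3,2)] -> total=2
Click 3 (3,1) count=3: revealed 1 new [(3,1)] -> total=3
Click 4 (1,0) count=0: revealed 12 new [(0,0) (0,1) (0,2) (0,3) (0,4) (1,0) (1,1) (1,2) (1,3) (1,4) (2,0) (2,1)] -> total=15

Answer: 15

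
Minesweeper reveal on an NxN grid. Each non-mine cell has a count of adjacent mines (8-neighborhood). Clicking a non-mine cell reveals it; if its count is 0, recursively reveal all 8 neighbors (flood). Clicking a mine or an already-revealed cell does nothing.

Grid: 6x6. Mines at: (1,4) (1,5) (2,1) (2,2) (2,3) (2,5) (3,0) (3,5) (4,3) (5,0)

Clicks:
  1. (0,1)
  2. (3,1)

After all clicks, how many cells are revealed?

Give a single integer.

Click 1 (0,1) count=0: revealed 8 new [(0,0) (0,1) (0,2) (0,3) (1,0) (1,1) (1,2) (1,3)] -> total=8
Click 2 (3,1) count=3: revealed 1 new [(3,1)] -> total=9

Answer: 9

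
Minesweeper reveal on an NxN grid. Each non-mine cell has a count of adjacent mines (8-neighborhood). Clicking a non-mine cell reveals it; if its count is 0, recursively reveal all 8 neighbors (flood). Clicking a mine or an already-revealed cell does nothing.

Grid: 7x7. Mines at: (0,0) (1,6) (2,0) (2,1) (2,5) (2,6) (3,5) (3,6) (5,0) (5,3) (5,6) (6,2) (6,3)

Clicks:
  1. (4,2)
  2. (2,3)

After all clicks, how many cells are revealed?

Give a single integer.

Click 1 (4,2) count=1: revealed 1 new [(4,2)] -> total=1
Click 2 (2,3) count=0: revealed 18 new [(0,1) (0,2) (0,3) (0,4) (0,5) (1,1) (1,2) (1,3) (1,4) (1,5) (2,2) (2,3) (2,4) (3,2) (3,3) (3,4) (4,3) (4,4)] -> total=19

Answer: 19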